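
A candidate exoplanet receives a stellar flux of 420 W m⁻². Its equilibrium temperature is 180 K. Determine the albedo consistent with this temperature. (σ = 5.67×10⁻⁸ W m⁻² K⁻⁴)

A ≈ 0.43

From T_eq⁴ = S(1−A)/(4σ): 1−A = 4σT_eq⁴/S.
1−A = 4 × 5.67×10⁻⁸ × (180)⁴ / 420 = 0.567.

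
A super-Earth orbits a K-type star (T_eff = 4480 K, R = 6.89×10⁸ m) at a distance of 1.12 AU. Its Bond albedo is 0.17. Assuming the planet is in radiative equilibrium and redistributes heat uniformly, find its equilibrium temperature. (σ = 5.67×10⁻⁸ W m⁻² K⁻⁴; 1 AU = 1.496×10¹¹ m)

T_eq ≈ 194 K

d = 1.12 AU = 1.68×10¹¹ m.
L = 4πR_⋆²σT_⋆⁴ = 4π(6.89×10⁸)² × 5.67×10⁻⁸ × (4480)⁴ = 1.36×10²⁶ W.
S = L/(4πd²) = 386 W m⁻².
Energy balance: absorbed = emitted ⇒ πR²·S(1−A) = 4πR²·σT_eq⁴, so T_eq⁴ = S(1−A)/(4σ).
T_eq = [386 × 0.83 / (4 × 5.67×10⁻⁸)]^(1/4) = (1.41×10⁹)^(1/4) = 194 K.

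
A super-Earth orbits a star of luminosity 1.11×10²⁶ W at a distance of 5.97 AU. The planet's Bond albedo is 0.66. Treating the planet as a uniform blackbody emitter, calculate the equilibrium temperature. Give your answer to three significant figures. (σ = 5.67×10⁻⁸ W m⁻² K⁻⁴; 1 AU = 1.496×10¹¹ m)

d = 5.97 AU = 8.93×10¹¹ m.
Flux: S = L/(4πd²) = 1.11×10²⁶/(4π×(8.93×10¹¹)²) = 11.1 W m⁻².
Energy balance: absorbed = emitted ⇒ πR²·S(1−A) = 4πR²·σT_eq⁴, so T_eq⁴ = S(1−A)/(4σ).
T_eq = [11.1 × 0.34 / (4 × 5.67×10⁻⁸)]^(1/4) = (1.66×10⁷)^(1/4) = 63.8 K.

T_eq ≈ 63.8 K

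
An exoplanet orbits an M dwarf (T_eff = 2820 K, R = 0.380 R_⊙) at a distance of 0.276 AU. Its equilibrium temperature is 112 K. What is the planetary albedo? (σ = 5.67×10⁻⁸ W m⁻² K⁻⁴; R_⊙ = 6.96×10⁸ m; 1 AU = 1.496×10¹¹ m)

R_⋆ = 0.380 × 6.96×10⁸ = 2.64×10⁸ m.
d = 0.276 AU = 4.13×10¹⁰ m.
L = 4πR_⋆²σT_⋆⁴ = 4π(2.64×10⁸)² × 5.67×10⁻⁸ × (2820)⁴ = 3.15×10²⁴ W.
S = L/(4πd²) = 147 W m⁻².
From T_eq⁴ = S(1−A)/(4σ): 1−A = 4σT_eq⁴/S.
1−A = 4 × 5.67×10⁻⁸ × (112)⁴ / 147 = 0.243.

A ≈ 0.76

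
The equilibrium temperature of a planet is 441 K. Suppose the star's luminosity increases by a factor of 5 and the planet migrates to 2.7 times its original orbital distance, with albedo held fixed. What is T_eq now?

T_eq ∝ L^(1/4) · d^(−1/2).
T′ = 441 × 5^(1/4) / 2.7^(1/2) = 401 K.

T_eq ≈ 401 K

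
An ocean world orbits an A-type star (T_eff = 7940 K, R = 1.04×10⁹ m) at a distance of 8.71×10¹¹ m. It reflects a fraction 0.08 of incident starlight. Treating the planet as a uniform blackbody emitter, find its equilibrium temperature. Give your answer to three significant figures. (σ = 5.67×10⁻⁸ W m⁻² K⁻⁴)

T_eq ≈ 190 K

L = 4πR_⋆²σT_⋆⁴ = 4π(1.04×10⁹)² × 5.67×10⁻⁸ × (7940)⁴ = 3.06×10²⁷ W.
S = L/(4πd²) = 321 W m⁻².
Energy balance: absorbed = emitted ⇒ πR²·S(1−A) = 4πR²·σT_eq⁴, so T_eq⁴ = S(1−A)/(4σ).
T_eq = [321 × 0.92 / (4 × 5.67×10⁻⁸)]^(1/4) = (1.30×10⁹)^(1/4) = 190 K.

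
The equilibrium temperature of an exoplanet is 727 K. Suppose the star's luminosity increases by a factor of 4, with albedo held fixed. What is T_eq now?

T_eq ∝ L^(1/4) · d^(−1/2).
T′ = 727 × 4^(1/4) = 1030 K.

T_eq ≈ 1030 K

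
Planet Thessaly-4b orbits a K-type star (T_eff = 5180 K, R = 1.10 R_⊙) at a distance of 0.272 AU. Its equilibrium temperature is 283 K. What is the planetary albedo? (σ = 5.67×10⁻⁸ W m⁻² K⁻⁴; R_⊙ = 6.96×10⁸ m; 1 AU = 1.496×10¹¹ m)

R_⋆ = 1.10 × 6.96×10⁸ = 7.66×10⁸ m.
d = 0.272 AU = 4.07×10¹⁰ m.
L = 4πR_⋆²σT_⋆⁴ = 4π(7.66×10⁸)² × 5.67×10⁻⁸ × (5180)⁴ = 3.01×10²⁶ W.
S = L/(4πd²) = 1.45×10⁴ W m⁻².
From T_eq⁴ = S(1−A)/(4σ): 1−A = 4σT_eq⁴/S.
1−A = 4 × 5.67×10⁻⁸ × (283)⁴ / 1.45×10⁴ = 0.101.

A ≈ 0.90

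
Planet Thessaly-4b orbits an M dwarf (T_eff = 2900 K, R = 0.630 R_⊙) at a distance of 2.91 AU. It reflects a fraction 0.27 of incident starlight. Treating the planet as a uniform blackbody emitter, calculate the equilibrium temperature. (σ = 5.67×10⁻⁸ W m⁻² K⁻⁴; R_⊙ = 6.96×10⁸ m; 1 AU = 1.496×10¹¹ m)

T_eq ≈ 60.2 K

R_⋆ = 0.630 × 6.96×10⁸ = 4.38×10⁸ m.
d = 2.91 AU = 4.35×10¹¹ m.
L = 4πR_⋆²σT_⋆⁴ = 4π(4.38×10⁸)² × 5.67×10⁻⁸ × (2900)⁴ = 9.69×10²⁴ W.
S = L/(4πd²) = 4.07 W m⁻².
Energy balance: absorbed = emitted ⇒ πR²·S(1−A) = 4πR²·σT_eq⁴, so T_eq⁴ = S(1−A)/(4σ).
T_eq = [4.07 × 0.73 / (4 × 5.67×10⁻⁸)]^(1/4) = (1.31×10⁷)^(1/4) = 60.2 K.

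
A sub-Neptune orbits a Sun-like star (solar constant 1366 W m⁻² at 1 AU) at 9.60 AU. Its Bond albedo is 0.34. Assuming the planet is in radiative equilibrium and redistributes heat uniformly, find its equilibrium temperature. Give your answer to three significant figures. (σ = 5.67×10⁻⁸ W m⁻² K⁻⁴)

T_eq ≈ 81.0 K

Flux at 9.60 AU: S = 1366/9.60² = 14.8 W m⁻².
Energy balance: absorbed = emitted ⇒ πR²·S(1−A) = 4πR²·σT_eq⁴, so T_eq⁴ = S(1−A)/(4σ).
T_eq = [14.8 × 0.66 / (4 × 5.67×10⁻⁸)]^(1/4) = (4.31×10⁷)^(1/4) = 81.0 K.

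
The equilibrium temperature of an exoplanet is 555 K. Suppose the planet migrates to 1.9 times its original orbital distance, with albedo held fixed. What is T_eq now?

T_eq ∝ L^(1/4) · d^(−1/2).
T′ = 555 / 1.9^(1/2) = 403 K.

T_eq ≈ 403 K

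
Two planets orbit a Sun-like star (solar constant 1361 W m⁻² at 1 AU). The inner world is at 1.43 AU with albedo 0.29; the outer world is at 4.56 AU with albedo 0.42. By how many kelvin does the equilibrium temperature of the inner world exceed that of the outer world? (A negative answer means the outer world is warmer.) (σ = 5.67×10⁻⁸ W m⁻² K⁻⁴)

T_eq = [S₀(1−A)/(4σd²)]^(1/4), so T ∝ (1−A)^(1/4) / √d.
T₁ = [1361×0.71/(4×5.67×10⁻⁸×1.43²)]^(1/4) = 213.65 K.
T₂ = [1361×0.58/(4×5.67×10⁻⁸×4.56²)]^(1/4) = 113.74 K.

ΔT ≈ 99.9 K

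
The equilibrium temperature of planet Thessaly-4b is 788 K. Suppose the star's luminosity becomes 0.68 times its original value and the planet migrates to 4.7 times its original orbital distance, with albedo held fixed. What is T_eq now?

T_eq ∝ L^(1/4) · d^(−1/2).
T′ = 788 × 0.68^(1/4) / 4.7^(1/2) = 330 K.

T_eq ≈ 330 K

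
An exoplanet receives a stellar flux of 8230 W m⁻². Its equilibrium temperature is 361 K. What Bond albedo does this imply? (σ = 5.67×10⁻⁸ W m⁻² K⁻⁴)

A ≈ 0.53

From T_eq⁴ = S(1−A)/(4σ): 1−A = 4σT_eq⁴/S.
1−A = 4 × 5.67×10⁻⁸ × (361)⁴ / 8230 = 0.468.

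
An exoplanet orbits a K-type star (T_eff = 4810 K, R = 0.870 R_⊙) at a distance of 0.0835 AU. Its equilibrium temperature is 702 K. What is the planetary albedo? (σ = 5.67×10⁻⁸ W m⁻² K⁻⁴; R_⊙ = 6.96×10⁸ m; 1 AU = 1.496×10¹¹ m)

A ≈ 0.23

R_⋆ = 0.870 × 6.96×10⁸ = 6.06×10⁸ m.
d = 0.0835 AU = 1.25×10¹⁰ m.
L = 4πR_⋆²σT_⋆⁴ = 4π(6.06×10⁸)² × 5.67×10⁻⁸ × (4810)⁴ = 1.40×10²⁶ W.
S = L/(4πd²) = 7.13×10⁴ W m⁻².
From T_eq⁴ = S(1−A)/(4σ): 1−A = 4σT_eq⁴/S.
1−A = 4 × 5.67×10⁻⁸ × (702)⁴ / 7.13×10⁴ = 0.772.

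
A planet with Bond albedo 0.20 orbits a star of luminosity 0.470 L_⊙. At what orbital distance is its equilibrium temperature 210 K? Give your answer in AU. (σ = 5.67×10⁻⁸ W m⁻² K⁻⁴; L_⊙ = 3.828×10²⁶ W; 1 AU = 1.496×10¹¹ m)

L = 0.470 × 3.828×10²⁶ = 1.80×10²⁶ W.
From T_eq⁴ = L(1−A)/(16πσd²): d = √[L(1−A)/(16πσT_eq⁴)].
d = √[1.80×10²⁶ × 0.80 / (16π × 5.67×10⁻⁸ × (210)⁴)] = 1.61×10¹¹ m = 1.08 AU.

d ≈ 1.08 AU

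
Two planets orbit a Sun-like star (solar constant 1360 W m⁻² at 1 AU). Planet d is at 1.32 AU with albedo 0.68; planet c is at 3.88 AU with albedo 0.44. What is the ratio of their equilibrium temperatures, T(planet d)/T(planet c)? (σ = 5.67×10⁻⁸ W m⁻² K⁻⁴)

T_eq = [S₀(1−A)/(4σd²)]^(1/4), so T ∝ (1−A)^(1/4) / √d.
T₁ = [1360×0.32/(4×5.67×10⁻⁸×1.32²)]^(1/4) = 182.17 K.
T₂ = [1360×0.56/(4×5.67×10⁻⁸×3.88²)]^(1/4) = 122.21 K.

T₁/T₂ ≈ 1.491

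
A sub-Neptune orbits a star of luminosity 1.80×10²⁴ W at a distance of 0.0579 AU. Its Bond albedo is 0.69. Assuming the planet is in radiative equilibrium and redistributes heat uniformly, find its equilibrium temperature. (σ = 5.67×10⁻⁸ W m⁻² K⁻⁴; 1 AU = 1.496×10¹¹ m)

d = 0.0579 AU = 8.66×10⁹ m.
Flux: S = L/(4πd²) = 1.80×10²⁴/(4π×(8.66×10⁹)²) = 1910 W m⁻².
Energy balance: absorbed = emitted ⇒ πR²·S(1−A) = 4πR²·σT_eq⁴, so T_eq⁴ = S(1−A)/(4σ).
T_eq = [1910 × 0.31 / (4 × 5.67×10⁻⁸)]^(1/4) = (2.61×10⁹)^(1/4) = 226 K.

T_eq ≈ 226 K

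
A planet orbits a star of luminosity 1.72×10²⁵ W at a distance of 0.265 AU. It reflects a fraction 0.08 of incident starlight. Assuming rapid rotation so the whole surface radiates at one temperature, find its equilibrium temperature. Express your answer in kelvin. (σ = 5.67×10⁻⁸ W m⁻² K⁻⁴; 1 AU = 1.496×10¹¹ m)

d = 0.265 AU = 3.96×10¹⁰ m.
Flux: S = L/(4πd²) = 1.72×10²⁵/(4π×(3.96×10¹⁰)²) = 871 W m⁻².
Energy balance: absorbed = emitted ⇒ πR²·S(1−A) = 4πR²·σT_eq⁴, so T_eq⁴ = S(1−A)/(4σ).
T_eq = [871 × 0.92 / (4 × 5.67×10⁻⁸)]^(1/4) = (3.53×10⁹)^(1/4) = 244 K.

T_eq ≈ 244 K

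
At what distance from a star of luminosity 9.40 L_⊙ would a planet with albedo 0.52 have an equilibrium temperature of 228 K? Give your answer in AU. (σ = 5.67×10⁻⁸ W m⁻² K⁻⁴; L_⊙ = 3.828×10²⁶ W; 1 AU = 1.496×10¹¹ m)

d ≈ 3.17 AU

L = 9.40 × 3.828×10²⁶ = 3.60×10²⁷ W.
From T_eq⁴ = L(1−A)/(16πσd²): d = √[L(1−A)/(16πσT_eq⁴)].
d = √[3.60×10²⁷ × 0.48 / (16π × 5.67×10⁻⁸ × (228)⁴)] = 4.74×10¹¹ m = 3.17 AU.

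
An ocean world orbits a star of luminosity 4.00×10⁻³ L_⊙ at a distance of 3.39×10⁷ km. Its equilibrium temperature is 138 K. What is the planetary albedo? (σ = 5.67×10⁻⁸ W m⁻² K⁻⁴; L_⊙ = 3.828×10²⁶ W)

A ≈ 0.22

d = 3.39×10⁷ km = 3.39×10¹⁰ m.
L = 4.00×10⁻³ × 3.828×10²⁶ = 1.53×10²⁴ W.
Flux: S = L/(4πd²) = 1.53×10²⁴/(4π×(3.39×10¹⁰)²) = 106 W m⁻².
From T_eq⁴ = S(1−A)/(4σ): 1−A = 4σT_eq⁴/S.
1−A = 4 × 5.67×10⁻⁸ × (138)⁴ / 106 = 0.776.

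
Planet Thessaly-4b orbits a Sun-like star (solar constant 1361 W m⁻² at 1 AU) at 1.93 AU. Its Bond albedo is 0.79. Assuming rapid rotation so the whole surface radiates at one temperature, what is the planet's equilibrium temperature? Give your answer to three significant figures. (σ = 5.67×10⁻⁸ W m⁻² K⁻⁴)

Flux at 1.93 AU: S = 1361/1.93² = 365 W m⁻².
Energy balance: absorbed = emitted ⇒ πR²·S(1−A) = 4πR²·σT_eq⁴, so T_eq⁴ = S(1−A)/(4σ).
T_eq = [365 × 0.21 / (4 × 5.67×10⁻⁸)]^(1/4) = (3.38×10⁸)^(1/4) = 136 K.

T_eq ≈ 136 K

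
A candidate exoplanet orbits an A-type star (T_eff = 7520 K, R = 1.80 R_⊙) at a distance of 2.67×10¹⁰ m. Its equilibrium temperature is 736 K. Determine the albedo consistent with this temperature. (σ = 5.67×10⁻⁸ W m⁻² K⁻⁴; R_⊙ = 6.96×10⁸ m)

R_⋆ = 1.80 × 6.96×10⁸ = 1.25×10⁹ m.
L = 4πR_⋆²σT_⋆⁴ = 4π(1.25×10⁹)² × 5.67×10⁻⁸ × (7520)⁴ = 3.58×10²⁷ W.
S = L/(4πd²) = 3.99×10⁵ W m⁻².
From T_eq⁴ = S(1−A)/(4σ): 1−A = 4σT_eq⁴/S.
1−A = 4 × 5.67×10⁻⁸ × (736)⁴ / 3.99×10⁵ = 0.167.

A ≈ 0.83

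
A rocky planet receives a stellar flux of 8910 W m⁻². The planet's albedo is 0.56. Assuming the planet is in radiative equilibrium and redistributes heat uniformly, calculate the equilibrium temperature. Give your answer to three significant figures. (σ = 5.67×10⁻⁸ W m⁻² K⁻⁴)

Energy balance: absorbed = emitted ⇒ πR²·S(1−A) = 4πR²·σT_eq⁴, so T_eq⁴ = S(1−A)/(4σ).
T_eq = [8910 × 0.44 / (4 × 5.67×10⁻⁸)]^(1/4) = (1.73×10¹⁰)^(1/4) = 363 K.

T_eq ≈ 363 K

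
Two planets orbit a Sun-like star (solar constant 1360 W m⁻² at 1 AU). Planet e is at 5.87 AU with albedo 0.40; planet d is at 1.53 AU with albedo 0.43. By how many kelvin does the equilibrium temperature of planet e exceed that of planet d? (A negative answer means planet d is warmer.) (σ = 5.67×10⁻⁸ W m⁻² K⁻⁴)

T_eq = [S₀(1−A)/(4σd²)]^(1/4), so T ∝ (1−A)^(1/4) / √d.
T₁ = [1360×0.60/(4×5.67×10⁻⁸×5.87²)]^(1/4) = 101.09 K.
T₂ = [1360×0.57/(4×5.67×10⁻⁸×1.53²)]^(1/4) = 195.48 K.

ΔT ≈ -94.4 K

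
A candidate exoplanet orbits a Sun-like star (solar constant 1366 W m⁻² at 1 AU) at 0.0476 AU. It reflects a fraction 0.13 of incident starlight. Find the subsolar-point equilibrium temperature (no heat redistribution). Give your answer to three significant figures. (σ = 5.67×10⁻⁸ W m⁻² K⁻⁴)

T_ss ≈ 1740 K

Flux at 0.0476 AU: S = 1366/0.0476² = 6.03×10⁵ W m⁻².
At the subsolar point the surface absorbs S(1−A) and emits σT⁴ per unit area — no factor of 4, since only the local patch is in balance.
T = [6.03×10⁵ × 0.87 / 5.67×10⁻⁸]^(1/4) = (9.25×10¹²)^(1/4) = 1740 K.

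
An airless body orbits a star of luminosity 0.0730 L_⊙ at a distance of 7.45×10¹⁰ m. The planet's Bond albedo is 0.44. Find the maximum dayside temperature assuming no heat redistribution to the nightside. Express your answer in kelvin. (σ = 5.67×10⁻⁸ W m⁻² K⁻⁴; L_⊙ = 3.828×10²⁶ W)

L = 0.0730 × 3.828×10²⁶ = 2.79×10²⁵ W.
Flux: S = L/(4πd²) = 2.79×10²⁵/(4π×(7.45×10¹⁰)²) = 401 W m⁻².
With no redistribution each surface element balances locally: S(1−A) = σT⁴.
T = [401 × 0.56 / 5.67×10⁻⁸]^(1/4) = (3.96×10⁹)^(1/4) = 251 K.

T_ss ≈ 251 K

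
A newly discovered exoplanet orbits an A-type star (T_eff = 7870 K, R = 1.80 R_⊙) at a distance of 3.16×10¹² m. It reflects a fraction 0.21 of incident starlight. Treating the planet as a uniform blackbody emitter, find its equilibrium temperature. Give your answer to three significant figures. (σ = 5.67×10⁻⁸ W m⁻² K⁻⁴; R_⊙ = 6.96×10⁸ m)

R_⋆ = 1.80 × 6.96×10⁸ = 1.25×10⁹ m.
L = 4πR_⋆²σT_⋆⁴ = 4π(1.25×10⁹)² × 5.67×10⁻⁸ × (7870)⁴ = 4.29×10²⁷ W.
S = L/(4πd²) = 34.2 W m⁻².
Energy balance: absorbed = emitted ⇒ πR²·S(1−A) = 4πR²·σT_eq⁴, so T_eq⁴ = S(1−A)/(4σ).
T_eq = [34.2 × 0.79 / (4 × 5.67×10⁻⁸)]^(1/4) = (1.19×10⁸)^(1/4) = 104 K.

T_eq ≈ 104 K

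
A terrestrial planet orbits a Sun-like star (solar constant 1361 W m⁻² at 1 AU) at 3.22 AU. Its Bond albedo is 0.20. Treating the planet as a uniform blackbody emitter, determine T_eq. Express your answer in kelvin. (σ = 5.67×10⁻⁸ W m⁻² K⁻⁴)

T_eq ≈ 147 K

Flux at 3.22 AU: S = 1361/3.22² = 131 W m⁻².
Energy balance: absorbed = emitted ⇒ πR²·S(1−A) = 4πR²·σT_eq⁴, so T_eq⁴ = S(1−A)/(4σ).
T_eq = [131 × 0.80 / (4 × 5.67×10⁻⁸)]^(1/4) = (4.63×10⁸)^(1/4) = 147 K.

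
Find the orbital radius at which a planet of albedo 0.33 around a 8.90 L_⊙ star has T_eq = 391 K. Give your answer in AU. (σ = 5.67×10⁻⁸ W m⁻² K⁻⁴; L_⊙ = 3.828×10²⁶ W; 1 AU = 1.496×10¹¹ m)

d ≈ 1.24 AU

L = 8.90 × 3.828×10²⁶ = 3.41×10²⁷ W.
From T_eq⁴ = L(1−A)/(16πσd²): d = √[L(1−A)/(16πσT_eq⁴)].
d = √[3.41×10²⁷ × 0.67 / (16π × 5.67×10⁻⁸ × (391)⁴)] = 1.85×10¹¹ m = 1.24 AU.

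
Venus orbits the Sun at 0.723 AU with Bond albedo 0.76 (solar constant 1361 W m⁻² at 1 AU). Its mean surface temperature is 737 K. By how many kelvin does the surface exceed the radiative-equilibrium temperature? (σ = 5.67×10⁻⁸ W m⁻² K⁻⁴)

ΔT ≈ 507.9 K

S = 1361/0.723² = 2604 W m⁻².
T_eq = [S(1−A)/(4σ)]^(1/4) = [2604×0.24/(4×5.67×10⁻⁸)]^(1/4) = 229.1 K.
ΔT = T_surf − T_eq = 737 − 229.1.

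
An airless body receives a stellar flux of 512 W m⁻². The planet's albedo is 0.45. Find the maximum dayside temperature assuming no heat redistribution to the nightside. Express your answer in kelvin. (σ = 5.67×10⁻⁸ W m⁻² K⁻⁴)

T_ss ≈ 265 K

With no redistribution each surface element balances locally: S(1−A) = σT⁴.
T = [512 × 0.55 / 5.67×10⁻⁸]^(1/4) = (4.97×10⁹)^(1/4) = 265 K.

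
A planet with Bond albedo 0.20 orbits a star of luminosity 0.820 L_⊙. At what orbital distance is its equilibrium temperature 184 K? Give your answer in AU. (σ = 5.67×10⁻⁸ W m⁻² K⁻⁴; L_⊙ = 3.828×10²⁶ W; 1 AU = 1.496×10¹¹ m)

L = 0.820 × 3.828×10²⁶ = 3.14×10²⁶ W.
From T_eq⁴ = L(1−A)/(16πσd²): d = √[L(1−A)/(16πσT_eq⁴)].
d = √[3.14×10²⁶ × 0.80 / (16π × 5.67×10⁻⁸ × (184)⁴)] = 2.77×10¹¹ m = 1.85 AU.

d ≈ 1.85 AU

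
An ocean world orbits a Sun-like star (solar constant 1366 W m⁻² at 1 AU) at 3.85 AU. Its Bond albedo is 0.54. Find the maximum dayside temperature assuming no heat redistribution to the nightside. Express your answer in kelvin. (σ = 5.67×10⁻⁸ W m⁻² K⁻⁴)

Flux at 3.85 AU: S = 1366/3.85² = 92.2 W m⁻².
With no redistribution each surface element balances locally: S(1−A) = σT⁴.
T = [92.2 × 0.46 / 5.67×10⁻⁸]^(1/4) = (7.48×10⁸)^(1/4) = 165 K.

T_ss ≈ 165 K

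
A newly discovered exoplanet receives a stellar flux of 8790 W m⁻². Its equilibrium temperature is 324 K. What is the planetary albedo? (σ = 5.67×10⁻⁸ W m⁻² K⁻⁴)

From T_eq⁴ = S(1−A)/(4σ): 1−A = 4σT_eq⁴/S.
1−A = 4 × 5.67×10⁻⁸ × (324)⁴ / 8790 = 0.284.

A ≈ 0.72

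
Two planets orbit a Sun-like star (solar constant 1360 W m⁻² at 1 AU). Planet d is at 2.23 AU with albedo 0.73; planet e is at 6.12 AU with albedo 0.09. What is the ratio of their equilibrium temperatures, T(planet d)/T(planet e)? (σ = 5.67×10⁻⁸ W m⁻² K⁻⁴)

T₁/T₂ ≈ 1.223

T_eq = [S₀(1−A)/(4σd²)]^(1/4), so T ∝ (1−A)^(1/4) / √d.
T₁ = [1360×0.27/(4×5.67×10⁻⁸×2.23²)]^(1/4) = 134.33 K.
T₂ = [1360×0.91/(4×5.67×10⁻⁸×6.12²)]^(1/4) = 109.86 K.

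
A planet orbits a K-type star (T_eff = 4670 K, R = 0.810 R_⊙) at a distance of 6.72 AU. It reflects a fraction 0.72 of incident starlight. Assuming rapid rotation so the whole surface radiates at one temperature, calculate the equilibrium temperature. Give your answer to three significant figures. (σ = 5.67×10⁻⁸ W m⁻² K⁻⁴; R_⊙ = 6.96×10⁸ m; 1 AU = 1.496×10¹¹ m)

R_⋆ = 0.810 × 6.96×10⁸ = 5.64×10⁸ m.
d = 6.72 AU = 1.01×10¹² m.
L = 4πR_⋆²σT_⋆⁴ = 4π(5.64×10⁸)² × 5.67×10⁻⁸ × (4670)⁴ = 1.08×10²⁶ W.
S = L/(4πd²) = 8.48 W m⁻².
Energy balance: absorbed = emitted ⇒ πR²·S(1−A) = 4πR²·σT_eq⁴, so T_eq⁴ = S(1−A)/(4σ).
T_eq = [8.48 × 0.28 / (4 × 5.67×10⁻⁸)]^(1/4) = (1.05×10⁷)^(1/4) = 56.9 K.

T_eq ≈ 56.9 K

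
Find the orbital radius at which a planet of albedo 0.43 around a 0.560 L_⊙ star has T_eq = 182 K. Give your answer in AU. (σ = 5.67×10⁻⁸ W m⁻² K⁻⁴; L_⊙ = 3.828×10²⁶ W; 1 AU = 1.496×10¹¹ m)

L = 0.560 × 3.828×10²⁶ = 2.14×10²⁶ W.
From T_eq⁴ = L(1−A)/(16πσd²): d = √[L(1−A)/(16πσT_eq⁴)].
d = √[2.14×10²⁶ × 0.57 / (16π × 5.67×10⁻⁸ × (182)⁴)] = 1.98×10¹¹ m = 1.32 AU.

d ≈ 1.32 AU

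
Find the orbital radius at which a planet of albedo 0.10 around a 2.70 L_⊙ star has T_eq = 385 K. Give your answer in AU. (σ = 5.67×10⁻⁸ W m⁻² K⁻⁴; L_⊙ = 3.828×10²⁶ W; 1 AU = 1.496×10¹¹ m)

L = 2.70 × 3.828×10²⁶ = 1.03×10²⁷ W.
From T_eq⁴ = L(1−A)/(16πσd²): d = √[L(1−A)/(16πσT_eq⁴)].
d = √[1.03×10²⁷ × 0.90 / (16π × 5.67×10⁻⁸ × (385)⁴)] = 1.22×10¹¹ m = 0.815 AU.

d ≈ 0.815 AU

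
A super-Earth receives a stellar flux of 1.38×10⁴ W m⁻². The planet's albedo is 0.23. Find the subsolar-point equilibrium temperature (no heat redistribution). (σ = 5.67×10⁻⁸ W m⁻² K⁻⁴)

At the subsolar point the surface absorbs S(1−A) and emits σT⁴ per unit area — no factor of 4, since only the local patch is in balance.
T = [1.38×10⁴ × 0.77 / 5.67×10⁻⁸]^(1/4) = (1.87×10¹¹)^(1/4) = 658 K.

T_ss ≈ 658 K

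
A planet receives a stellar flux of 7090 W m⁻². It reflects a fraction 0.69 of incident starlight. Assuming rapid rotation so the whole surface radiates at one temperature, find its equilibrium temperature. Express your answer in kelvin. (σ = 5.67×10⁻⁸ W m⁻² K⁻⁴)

T_eq ≈ 314 K

Energy balance: absorbed = emitted ⇒ πR²·S(1−A) = 4πR²·σT_eq⁴, so T_eq⁴ = S(1−A)/(4σ).
T_eq = [7090 × 0.31 / (4 × 5.67×10⁻⁸)]^(1/4) = (9.69×10⁹)^(1/4) = 314 K.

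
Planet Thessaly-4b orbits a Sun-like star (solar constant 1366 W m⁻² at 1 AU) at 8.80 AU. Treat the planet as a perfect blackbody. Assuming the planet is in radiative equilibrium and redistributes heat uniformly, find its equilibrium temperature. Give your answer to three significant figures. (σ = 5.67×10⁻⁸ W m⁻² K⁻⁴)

T_eq ≈ 93.9 K

Flux at 8.80 AU: S = 1366/8.80² = 17.6 W m⁻².
Energy balance: absorbed = emitted ⇒ πR²·S(1−A) = 4πR²·σT_eq⁴, so T_eq⁴ = S(1−A)/(4σ).
T_eq = [17.6 × 1.00 / (4 × 5.67×10⁻⁸)]^(1/4) = (7.78×10⁷)^(1/4) = 93.9 K.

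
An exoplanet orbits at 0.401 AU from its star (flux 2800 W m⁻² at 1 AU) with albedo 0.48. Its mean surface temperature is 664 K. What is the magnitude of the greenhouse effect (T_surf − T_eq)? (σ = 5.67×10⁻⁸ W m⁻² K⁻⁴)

ΔT ≈ 217.0 K

S = 2800/0.401² = 1.741×10⁴ W m⁻².
T_eq = [S(1−A)/(4σ)]^(1/4) = [1.741×10⁴×0.52/(4×5.67×10⁻⁸)]^(1/4) = 447.0 K.
ΔT = T_surf − T_eq = 664 − 447.0.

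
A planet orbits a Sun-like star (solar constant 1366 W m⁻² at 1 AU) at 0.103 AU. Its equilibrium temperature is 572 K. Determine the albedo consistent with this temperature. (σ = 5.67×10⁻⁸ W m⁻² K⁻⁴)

Flux at 0.103 AU: S = 1366/0.103² = 1.29×10⁵ W m⁻².
From T_eq⁴ = S(1−A)/(4σ): 1−A = 4σT_eq⁴/S.
1−A = 4 × 5.67×10⁻⁸ × (572)⁴ / 1.29×10⁵ = 0.189.

A ≈ 0.81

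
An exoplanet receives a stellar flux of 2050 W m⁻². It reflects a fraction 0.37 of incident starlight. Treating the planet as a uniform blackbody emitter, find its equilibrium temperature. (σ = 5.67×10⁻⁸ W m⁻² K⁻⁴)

T_eq ≈ 275 K

Energy balance: absorbed = emitted ⇒ πR²·S(1−A) = 4πR²·σT_eq⁴, so T_eq⁴ = S(1−A)/(4σ).
T_eq = [2050 × 0.63 / (4 × 5.67×10⁻⁸)]^(1/4) = (5.69×10⁹)^(1/4) = 275 K.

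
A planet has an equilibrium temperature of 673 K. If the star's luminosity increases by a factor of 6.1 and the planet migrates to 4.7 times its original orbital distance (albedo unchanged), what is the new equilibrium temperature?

T_eq ≈ 488 K

T_eq ∝ L^(1/4) · d^(−1/2).
T′ = 673 × 6.1^(1/4) / 4.7^(1/2) = 488 K.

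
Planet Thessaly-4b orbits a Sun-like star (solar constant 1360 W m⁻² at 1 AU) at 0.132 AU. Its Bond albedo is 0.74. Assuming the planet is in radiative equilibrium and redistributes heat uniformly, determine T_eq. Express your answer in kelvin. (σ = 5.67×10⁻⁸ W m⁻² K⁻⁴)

Flux at 0.132 AU: S = 1360/0.132² = 7.81×10⁴ W m⁻².
Energy balance: absorbed = emitted ⇒ πR²·S(1−A) = 4πR²·σT_eq⁴, so T_eq⁴ = S(1−A)/(4σ).
T_eq = [7.81×10⁴ × 0.26 / (4 × 5.67×10⁻⁸)]^(1/4) = (8.95×10¹⁰)^(1/4) = 547 K.

T_eq ≈ 547 K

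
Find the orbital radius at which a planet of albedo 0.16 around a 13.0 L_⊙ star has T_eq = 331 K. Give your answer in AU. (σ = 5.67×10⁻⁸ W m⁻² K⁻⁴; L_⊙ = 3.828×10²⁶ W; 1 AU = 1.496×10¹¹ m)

L = 13.0 × 3.828×10²⁶ = 4.98×10²⁷ W.
From T_eq⁴ = L(1−A)/(16πσd²): d = √[L(1−A)/(16πσT_eq⁴)].
d = √[4.98×10²⁷ × 0.84 / (16π × 5.67×10⁻⁸ × (331)⁴)] = 3.50×10¹¹ m = 2.34 AU.

d ≈ 2.34 AU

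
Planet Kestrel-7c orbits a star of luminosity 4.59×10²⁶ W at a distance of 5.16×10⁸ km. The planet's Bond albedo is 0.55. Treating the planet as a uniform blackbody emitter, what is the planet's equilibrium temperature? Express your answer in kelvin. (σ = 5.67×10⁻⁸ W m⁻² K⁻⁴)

d = 5.16×10⁸ km = 5.16×10¹¹ m.
Flux: S = L/(4πd²) = 4.59×10²⁶/(4π×(5.16×10¹¹)²) = 137 W m⁻².
Energy balance: absorbed = emitted ⇒ πR²·S(1−A) = 4πR²·σT_eq⁴, so T_eq⁴ = S(1−A)/(4σ).
T_eq = [137 × 0.45 / (4 × 5.67×10⁻⁸)]^(1/4) = (2.72×10⁸)^(1/4) = 128 K.

T_eq ≈ 128 K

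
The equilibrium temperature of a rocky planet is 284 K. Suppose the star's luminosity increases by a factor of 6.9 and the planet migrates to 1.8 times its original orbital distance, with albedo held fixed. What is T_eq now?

T_eq ∝ L^(1/4) · d^(−1/2).
T′ = 284 × 6.9^(1/4) / 1.8^(1/2) = 343 K.

T_eq ≈ 343 K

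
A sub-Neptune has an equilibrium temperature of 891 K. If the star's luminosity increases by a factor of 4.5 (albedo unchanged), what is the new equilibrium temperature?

T_eq ≈ 1300 K

T_eq ∝ L^(1/4) · d^(−1/2).
T′ = 891 × 4.5^(1/4) = 1300 K.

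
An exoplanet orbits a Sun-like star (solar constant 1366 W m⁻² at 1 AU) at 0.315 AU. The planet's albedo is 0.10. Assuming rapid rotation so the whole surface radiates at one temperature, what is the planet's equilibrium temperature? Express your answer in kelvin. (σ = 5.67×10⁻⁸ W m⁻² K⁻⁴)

T_eq ≈ 483 K

Flux at 0.315 AU: S = 1366/0.315² = 1.38×10⁴ W m⁻².
Energy balance: absorbed = emitted ⇒ πR²·S(1−A) = 4πR²·σT_eq⁴, so T_eq⁴ = S(1−A)/(4σ).
T_eq = [1.38×10⁴ × 0.90 / (4 × 5.67×10⁻⁸)]^(1/4) = (5.46×10¹⁰)^(1/4) = 483 K.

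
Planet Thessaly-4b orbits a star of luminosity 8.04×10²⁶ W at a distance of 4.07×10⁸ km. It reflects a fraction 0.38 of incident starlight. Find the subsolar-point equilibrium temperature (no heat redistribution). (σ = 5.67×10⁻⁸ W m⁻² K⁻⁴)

T_ss ≈ 255 K

d = 4.07×10⁸ km = 4.07×10¹¹ m.
Flux: S = L/(4πd²) = 8.04×10²⁶/(4π×(4.07×10¹¹)²) = 386 W m⁻².
At the subsolar point the surface absorbs S(1−A) and emits σT⁴ per unit area — no factor of 4, since only the local patch is in balance.
T = [386 × 0.62 / 5.67×10⁻⁸]^(1/4) = (4.22×10⁹)^(1/4) = 255 K.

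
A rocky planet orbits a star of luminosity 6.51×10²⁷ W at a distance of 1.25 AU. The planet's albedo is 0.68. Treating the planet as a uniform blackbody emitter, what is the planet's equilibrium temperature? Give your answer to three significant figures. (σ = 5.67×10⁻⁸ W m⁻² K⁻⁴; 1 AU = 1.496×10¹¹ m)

d = 1.25 AU = 1.87×10¹¹ m.
Flux: S = L/(4πd²) = 6.51×10²⁷/(4π×(1.87×10¹¹)²) = 1.48×10⁴ W m⁻².
Energy balance: absorbed = emitted ⇒ πR²·S(1−A) = 4πR²·σT_eq⁴, so T_eq⁴ = S(1−A)/(4σ).
T_eq = [1.48×10⁴ × 0.32 / (4 × 5.67×10⁻⁸)]^(1/4) = (2.09×10¹⁰)^(1/4) = 380 K.

T_eq ≈ 380 K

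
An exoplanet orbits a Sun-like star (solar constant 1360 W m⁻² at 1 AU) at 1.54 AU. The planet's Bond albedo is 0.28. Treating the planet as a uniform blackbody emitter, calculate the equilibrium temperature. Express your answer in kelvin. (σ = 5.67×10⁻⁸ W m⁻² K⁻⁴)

Flux at 1.54 AU: S = 1360/1.54² = 573 W m⁻².
Energy balance: absorbed = emitted ⇒ πR²·S(1−A) = 4πR²·σT_eq⁴, so T_eq⁴ = S(1−A)/(4σ).
T_eq = [573 × 0.72 / (4 × 5.67×10⁻⁸)]^(1/4) = (1.82×10⁹)^(1/4) = 207 K.

T_eq ≈ 207 K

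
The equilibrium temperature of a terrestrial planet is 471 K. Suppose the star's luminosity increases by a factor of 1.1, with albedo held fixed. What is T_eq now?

T_eq ≈ 482 K

T_eq ∝ L^(1/4) · d^(−1/2).
T′ = 471 × 1.1^(1/4) = 482 K.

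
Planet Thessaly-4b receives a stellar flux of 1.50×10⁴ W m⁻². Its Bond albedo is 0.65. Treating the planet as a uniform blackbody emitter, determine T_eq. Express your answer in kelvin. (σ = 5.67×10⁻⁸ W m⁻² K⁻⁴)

Energy balance: absorbed = emitted ⇒ πR²·S(1−A) = 4πR²·σT_eq⁴, so T_eq⁴ = S(1−A)/(4σ).
T_eq = [1.50×10⁴ × 0.35 / (4 × 5.67×10⁻⁸)]^(1/4) = (2.31×10¹⁰)^(1/4) = 390 K.

T_eq ≈ 390 K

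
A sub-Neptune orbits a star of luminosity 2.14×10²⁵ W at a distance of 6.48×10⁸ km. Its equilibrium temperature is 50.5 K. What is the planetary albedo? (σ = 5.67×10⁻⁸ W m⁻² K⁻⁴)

d = 6.48×10⁸ km = 6.48×10¹¹ m.
Flux: S = L/(4πd²) = 2.14×10²⁵/(4π×(6.48×10¹¹)²) = 4.06 W m⁻².
From T_eq⁴ = S(1−A)/(4σ): 1−A = 4σT_eq⁴/S.
1−A = 4 × 5.67×10⁻⁸ × (50.5)⁴ / 4.06 = 0.364.

A ≈ 0.64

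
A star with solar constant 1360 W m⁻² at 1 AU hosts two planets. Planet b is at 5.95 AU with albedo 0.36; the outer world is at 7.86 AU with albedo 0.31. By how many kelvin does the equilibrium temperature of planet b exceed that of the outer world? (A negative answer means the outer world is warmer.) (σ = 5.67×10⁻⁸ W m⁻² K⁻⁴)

ΔT ≈ 11.6 K

T_eq = [S₀(1−A)/(4σd²)]^(1/4), so T ∝ (1−A)^(1/4) / √d.
T₁ = [1360×0.64/(4×5.67×10⁻⁸×5.95²)]^(1/4) = 102.04 K.
T₂ = [1360×0.69/(4×5.67×10⁻⁸×7.86²)]^(1/4) = 90.46 K.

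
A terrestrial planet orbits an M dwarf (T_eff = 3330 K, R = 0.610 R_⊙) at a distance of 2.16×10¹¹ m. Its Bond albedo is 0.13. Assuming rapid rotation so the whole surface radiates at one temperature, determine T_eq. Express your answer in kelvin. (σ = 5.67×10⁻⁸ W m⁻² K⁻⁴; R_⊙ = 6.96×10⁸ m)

T_eq ≈ 101 K

R_⋆ = 0.610 × 6.96×10⁸ = 4.25×10⁸ m.
L = 4πR_⋆²σT_⋆⁴ = 4π(4.25×10⁸)² × 5.67×10⁻⁸ × (3330)⁴ = 1.58×10²⁵ W.
S = L/(4πd²) = 26.9 W m⁻².
Energy balance: absorbed = emitted ⇒ πR²·S(1−A) = 4πR²·σT_eq⁴, so T_eq⁴ = S(1−A)/(4σ).
T_eq = [26.9 × 0.87 / (4 × 5.67×10⁻⁸)]^(1/4) = (1.03×10⁸)^(1/4) = 101 K.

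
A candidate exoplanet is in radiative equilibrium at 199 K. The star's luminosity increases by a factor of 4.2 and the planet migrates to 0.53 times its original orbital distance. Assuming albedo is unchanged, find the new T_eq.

T_eq ≈ 391 K

T_eq ∝ L^(1/4) · d^(−1/2).
T′ = 199 × 4.2^(1/4) / 0.53^(1/2) = 391 K.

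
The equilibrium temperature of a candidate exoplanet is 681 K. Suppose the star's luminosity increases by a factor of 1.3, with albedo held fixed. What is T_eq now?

T_eq ≈ 727 K

T_eq ∝ L^(1/4) · d^(−1/2).
T′ = 681 × 1.3^(1/4) = 727 K.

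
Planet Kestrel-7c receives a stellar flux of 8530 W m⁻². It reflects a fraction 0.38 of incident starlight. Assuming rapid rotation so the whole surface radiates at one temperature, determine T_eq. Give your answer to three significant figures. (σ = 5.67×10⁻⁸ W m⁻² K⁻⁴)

T_eq ≈ 391 K

Energy balance: absorbed = emitted ⇒ πR²·S(1−A) = 4πR²·σT_eq⁴, so T_eq⁴ = S(1−A)/(4σ).
T_eq = [8530 × 0.62 / (4 × 5.67×10⁻⁸)]^(1/4) = (2.33×10¹⁰)^(1/4) = 391 K.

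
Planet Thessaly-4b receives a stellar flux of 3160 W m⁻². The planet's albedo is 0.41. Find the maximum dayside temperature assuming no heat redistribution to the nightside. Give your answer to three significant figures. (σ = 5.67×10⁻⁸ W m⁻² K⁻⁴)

With no redistribution each surface element balances locally: S(1−A) = σT⁴.
T = [3160 × 0.59 / 5.67×10⁻⁸]^(1/4) = (3.29×10¹⁰)^(1/4) = 426 K.

T_ss ≈ 426 K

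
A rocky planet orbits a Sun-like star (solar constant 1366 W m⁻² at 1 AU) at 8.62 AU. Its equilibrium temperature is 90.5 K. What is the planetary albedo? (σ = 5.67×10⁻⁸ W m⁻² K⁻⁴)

Flux at 8.62 AU: S = 1366/8.62² = 18.4 W m⁻².
From T_eq⁴ = S(1−A)/(4σ): 1−A = 4σT_eq⁴/S.
1−A = 4 × 5.67×10⁻⁸ × (90.5)⁴ / 18.4 = 0.828.

A ≈ 0.17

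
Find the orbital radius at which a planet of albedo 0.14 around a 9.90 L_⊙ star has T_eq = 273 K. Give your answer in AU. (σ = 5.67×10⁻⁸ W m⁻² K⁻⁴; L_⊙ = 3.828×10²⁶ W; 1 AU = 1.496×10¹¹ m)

L = 9.90 × 3.828×10²⁶ = 3.79×10²⁷ W.
From T_eq⁴ = L(1−A)/(16πσd²): d = √[L(1−A)/(16πσT_eq⁴)].
d = √[3.79×10²⁷ × 0.86 / (16π × 5.67×10⁻⁸ × (273)⁴)] = 4.54×10¹¹ m = 3.03 AU.

d ≈ 3.03 AU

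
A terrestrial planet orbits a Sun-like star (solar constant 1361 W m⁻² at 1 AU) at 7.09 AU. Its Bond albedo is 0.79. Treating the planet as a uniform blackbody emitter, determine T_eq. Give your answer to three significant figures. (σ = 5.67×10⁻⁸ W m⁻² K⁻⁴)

Flux at 7.09 AU: S = 1361/7.09² = 27.1 W m⁻².
Energy balance: absorbed = emitted ⇒ πR²·S(1−A) = 4πR²·σT_eq⁴, so T_eq⁴ = S(1−A)/(4σ).
T_eq = [27.1 × 0.21 / (4 × 5.67×10⁻⁸)]^(1/4) = (2.51×10⁷)^(1/4) = 70.8 K.

T_eq ≈ 70.8 K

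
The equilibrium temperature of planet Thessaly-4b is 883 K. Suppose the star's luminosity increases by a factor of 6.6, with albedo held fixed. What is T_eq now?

T_eq ∝ L^(1/4) · d^(−1/2).
T′ = 883 × 6.6^(1/4) = 1420 K.

T_eq ≈ 1420 K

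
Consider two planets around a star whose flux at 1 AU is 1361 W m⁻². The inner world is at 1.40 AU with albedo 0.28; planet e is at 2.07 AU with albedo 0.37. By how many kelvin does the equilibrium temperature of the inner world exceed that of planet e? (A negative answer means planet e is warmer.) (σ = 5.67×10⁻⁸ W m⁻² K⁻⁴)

ΔT ≈ 44.3 K

T_eq = [S₀(1−A)/(4σd²)]^(1/4), so T ∝ (1−A)^(1/4) / √d.
T₁ = [1361×0.72/(4×5.67×10⁻⁸×1.40²)]^(1/4) = 216.68 K.
T₂ = [1361×0.63/(4×5.67×10⁻⁸×2.07²)]^(1/4) = 172.35 K.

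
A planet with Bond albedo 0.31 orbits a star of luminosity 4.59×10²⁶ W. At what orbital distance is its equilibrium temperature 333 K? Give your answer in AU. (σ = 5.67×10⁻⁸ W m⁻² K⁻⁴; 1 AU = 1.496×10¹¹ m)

From T_eq⁴ = L(1−A)/(16πσd²): d = √[L(1−A)/(16πσT_eq⁴)].
d = √[4.59×10²⁶ × 0.69 / (16π × 5.67×10⁻⁸ × (333)⁴)] = 9.51×10¹⁰ m = 0.635 AU.

d ≈ 0.635 AU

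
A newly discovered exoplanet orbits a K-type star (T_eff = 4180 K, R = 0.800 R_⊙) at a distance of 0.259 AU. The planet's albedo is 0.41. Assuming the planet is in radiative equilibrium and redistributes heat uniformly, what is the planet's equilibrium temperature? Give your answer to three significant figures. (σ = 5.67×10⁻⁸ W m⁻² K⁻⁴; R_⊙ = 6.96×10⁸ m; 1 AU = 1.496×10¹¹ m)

R_⋆ = 0.800 × 6.96×10⁸ = 5.57×10⁸ m.
d = 0.259 AU = 3.87×10¹⁰ m.
L = 4πR_⋆²σT_⋆⁴ = 4π(5.57×10⁸)² × 5.67×10⁻⁸ × (4180)⁴ = 6.74×10²⁵ W.
S = L/(4πd²) = 3570 W m⁻².
Energy balance: absorbed = emitted ⇒ πR²·S(1−A) = 4πR²·σT_eq⁴, so T_eq⁴ = S(1−A)/(4σ).
T_eq = [3570 × 0.59 / (4 × 5.67×10⁻⁸)]^(1/4) = (9.30×10⁹)^(1/4) = 311 K.

T_eq ≈ 311 K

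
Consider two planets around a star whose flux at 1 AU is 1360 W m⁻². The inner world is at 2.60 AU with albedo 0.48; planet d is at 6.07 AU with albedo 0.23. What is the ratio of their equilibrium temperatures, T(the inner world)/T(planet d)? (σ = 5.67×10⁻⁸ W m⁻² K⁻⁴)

T₁/T₂ ≈ 1.385

T_eq = [S₀(1−A)/(4σd²)]^(1/4), so T ∝ (1−A)^(1/4) / √d.
T₁ = [1360×0.52/(4×5.67×10⁻⁸×2.60²)]^(1/4) = 146.55 K.
T₂ = [1360×0.77/(4×5.67×10⁻⁸×6.07²)]^(1/4) = 105.80 K.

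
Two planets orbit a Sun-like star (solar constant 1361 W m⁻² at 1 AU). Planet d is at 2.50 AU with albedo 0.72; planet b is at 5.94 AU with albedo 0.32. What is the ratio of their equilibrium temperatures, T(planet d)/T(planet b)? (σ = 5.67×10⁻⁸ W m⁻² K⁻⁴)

T₁/T₂ ≈ 1.235

T_eq = [S₀(1−A)/(4σd²)]^(1/4), so T ∝ (1−A)^(1/4) / √d.
T₁ = [1361×0.28/(4×5.67×10⁻⁸×2.50²)]^(1/4) = 128.05 K.
T₂ = [1361×0.68/(4×5.67×10⁻⁸×5.94²)]^(1/4) = 103.70 K.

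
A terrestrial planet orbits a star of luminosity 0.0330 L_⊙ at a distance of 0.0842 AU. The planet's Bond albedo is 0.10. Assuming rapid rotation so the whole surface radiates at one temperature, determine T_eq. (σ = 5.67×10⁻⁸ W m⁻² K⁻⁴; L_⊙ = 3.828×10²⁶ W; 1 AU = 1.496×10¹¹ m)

T_eq ≈ 398 K

d = 0.0842 AU = 1.26×10¹⁰ m.
L = 0.0330 × 3.828×10²⁶ = 1.26×10²⁵ W.
Flux: S = L/(4πd²) = 1.26×10²⁵/(4π×(1.26×10¹⁰)²) = 6340 W m⁻².
Energy balance: absorbed = emitted ⇒ πR²·S(1−A) = 4πR²·σT_eq⁴, so T_eq⁴ = S(1−A)/(4σ).
T_eq = [6340 × 0.90 / (4 × 5.67×10⁻⁸)]^(1/4) = (2.51×10¹⁰)^(1/4) = 398 K.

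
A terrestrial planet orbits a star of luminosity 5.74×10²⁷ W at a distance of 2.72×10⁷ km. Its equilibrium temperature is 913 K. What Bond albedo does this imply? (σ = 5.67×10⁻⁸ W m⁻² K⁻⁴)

A ≈ 0.74

d = 2.72×10⁷ km = 2.72×10¹⁰ m.
Flux: S = L/(4πd²) = 5.74×10²⁷/(4π×(2.72×10¹⁰)²) = 6.17×10⁵ W m⁻².
From T_eq⁴ = S(1−A)/(4σ): 1−A = 4σT_eq⁴/S.
1−A = 4 × 5.67×10⁻⁸ × (913)⁴ / 6.17×10⁵ = 0.255.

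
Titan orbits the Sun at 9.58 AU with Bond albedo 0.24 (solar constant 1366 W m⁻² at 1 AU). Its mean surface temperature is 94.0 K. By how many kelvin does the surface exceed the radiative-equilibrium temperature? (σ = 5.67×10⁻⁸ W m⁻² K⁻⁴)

ΔT ≈ 10.0 K

S = 1366/9.58² = 14.88 W m⁻².
T_eq = [S(1−A)/(4σ)]^(1/4) = [14.88×0.76/(4×5.67×10⁻⁸)]^(1/4) = 84.0 K.
ΔT = T_surf − T_eq = 94 − 84.0.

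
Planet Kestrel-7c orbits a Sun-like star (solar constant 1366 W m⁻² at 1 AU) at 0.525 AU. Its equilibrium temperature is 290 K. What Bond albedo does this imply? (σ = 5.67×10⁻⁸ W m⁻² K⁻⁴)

A ≈ 0.68

Flux at 0.525 AU: S = 1366/0.525² = 4960 W m⁻².
From T_eq⁴ = S(1−A)/(4σ): 1−A = 4σT_eq⁴/S.
1−A = 4 × 5.67×10⁻⁸ × (290)⁴ / 4960 = 0.324.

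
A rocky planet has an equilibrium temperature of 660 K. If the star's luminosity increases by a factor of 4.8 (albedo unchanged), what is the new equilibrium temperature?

T_eq ≈ 977 K

T_eq ∝ L^(1/4) · d^(−1/2).
T′ = 660 × 4.8^(1/4) = 977 K.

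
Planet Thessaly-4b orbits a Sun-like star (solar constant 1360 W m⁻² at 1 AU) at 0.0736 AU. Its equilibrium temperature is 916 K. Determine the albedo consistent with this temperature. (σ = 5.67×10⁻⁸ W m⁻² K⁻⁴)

A ≈ 0.36

Flux at 0.0736 AU: S = 1360/0.0736² = 2.51×10⁵ W m⁻².
From T_eq⁴ = S(1−A)/(4σ): 1−A = 4σT_eq⁴/S.
1−A = 4 × 5.67×10⁻⁸ × (916)⁴ / 2.51×10⁵ = 0.636.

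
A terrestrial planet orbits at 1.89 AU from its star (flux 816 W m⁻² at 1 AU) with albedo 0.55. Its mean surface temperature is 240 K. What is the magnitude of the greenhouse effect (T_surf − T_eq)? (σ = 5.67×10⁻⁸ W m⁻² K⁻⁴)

ΔT ≈ 94.1 K

S = 816/1.89² = 228.4 W m⁻².
T_eq = [S(1−A)/(4σ)]^(1/4) = [228.4×0.45/(4×5.67×10⁻⁸)]^(1/4) = 145.9 K.
ΔT = T_surf − T_eq = 240 − 145.9.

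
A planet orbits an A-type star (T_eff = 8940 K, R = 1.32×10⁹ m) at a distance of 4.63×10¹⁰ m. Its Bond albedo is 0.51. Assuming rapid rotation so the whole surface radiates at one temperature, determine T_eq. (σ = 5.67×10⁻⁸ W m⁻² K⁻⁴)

T_eq ≈ 893 K

L = 4πR_⋆²σT_⋆⁴ = 4π(1.32×10⁹)² × 5.67×10⁻⁸ × (8940)⁴ = 7.93×10²⁷ W.
S = L/(4πd²) = 2.94×10⁵ W m⁻².
Energy balance: absorbed = emitted ⇒ πR²·S(1−A) = 4πR²·σT_eq⁴, so T_eq⁴ = S(1−A)/(4σ).
T_eq = [2.94×10⁵ × 0.49 / (4 × 5.67×10⁻⁸)]^(1/4) = (6.36×10¹¹)^(1/4) = 893 K.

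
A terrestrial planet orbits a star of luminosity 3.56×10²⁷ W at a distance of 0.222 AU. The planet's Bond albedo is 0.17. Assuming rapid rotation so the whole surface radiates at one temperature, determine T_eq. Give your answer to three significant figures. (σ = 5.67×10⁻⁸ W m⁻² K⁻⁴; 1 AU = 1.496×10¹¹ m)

T_eq ≈ 985 K

d = 0.222 AU = 3.32×10¹⁰ m.
Flux: S = L/(4πd²) = 3.56×10²⁷/(4π×(3.32×10¹⁰)²) = 2.57×10⁵ W m⁻².
Energy balance: absorbed = emitted ⇒ πR²·S(1−A) = 4πR²·σT_eq⁴, so T_eq⁴ = S(1−A)/(4σ).
T_eq = [2.57×10⁵ × 0.83 / (4 × 5.67×10⁻⁸)]^(1/4) = (9.40×10¹¹)^(1/4) = 985 K.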